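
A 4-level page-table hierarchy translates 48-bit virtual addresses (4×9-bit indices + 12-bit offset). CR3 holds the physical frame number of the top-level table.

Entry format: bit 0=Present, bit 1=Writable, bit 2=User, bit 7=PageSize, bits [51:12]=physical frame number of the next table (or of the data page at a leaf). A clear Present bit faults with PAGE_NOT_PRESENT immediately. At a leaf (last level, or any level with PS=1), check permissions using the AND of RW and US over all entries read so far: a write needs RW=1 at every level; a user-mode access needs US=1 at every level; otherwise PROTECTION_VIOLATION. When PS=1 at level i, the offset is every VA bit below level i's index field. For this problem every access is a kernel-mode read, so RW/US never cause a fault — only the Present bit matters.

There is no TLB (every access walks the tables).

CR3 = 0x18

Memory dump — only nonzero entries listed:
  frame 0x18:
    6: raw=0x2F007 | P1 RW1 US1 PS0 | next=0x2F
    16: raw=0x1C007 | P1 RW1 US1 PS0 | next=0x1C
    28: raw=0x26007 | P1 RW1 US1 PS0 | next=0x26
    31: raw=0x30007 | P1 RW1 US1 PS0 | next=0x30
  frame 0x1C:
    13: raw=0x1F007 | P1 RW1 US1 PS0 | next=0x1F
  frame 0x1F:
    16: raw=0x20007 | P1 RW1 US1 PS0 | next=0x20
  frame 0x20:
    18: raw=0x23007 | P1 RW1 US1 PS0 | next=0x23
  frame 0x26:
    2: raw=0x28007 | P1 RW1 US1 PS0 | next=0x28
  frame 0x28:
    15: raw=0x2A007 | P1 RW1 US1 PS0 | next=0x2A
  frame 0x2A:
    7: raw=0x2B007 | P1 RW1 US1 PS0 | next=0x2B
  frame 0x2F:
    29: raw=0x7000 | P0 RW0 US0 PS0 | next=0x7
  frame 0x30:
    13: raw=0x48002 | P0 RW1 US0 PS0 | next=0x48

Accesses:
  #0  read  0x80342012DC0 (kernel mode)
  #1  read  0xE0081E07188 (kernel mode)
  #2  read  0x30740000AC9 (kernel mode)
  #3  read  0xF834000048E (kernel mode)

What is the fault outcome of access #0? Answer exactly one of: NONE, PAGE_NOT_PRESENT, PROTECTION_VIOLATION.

Walk each access:
#0 VA=0x80342012DC0 (r,kernel):
  L0: frame=0x18 idx=16 entry=0x1C007 [P=1 RW=1 US=1 PS=0]
  L1: frame=0x1C idx=13 entry=0x1F007 [P=1 RW=1 US=1 PS=0]
  L2: frame=0x1F idx=16 entry=0x20007 [P=1 RW=1 US=1 PS=0]
  L3: frame=0x20 idx=18 entry=0x23007 [P=1 RW=1 US=1 PS=0]
  → PA=0x23DC0  (4 entries read)
#1 VA=0xE0081E07188 (r,kernel):
  L0: frame=0x18 idx=28 entry=0x26007 [P=1 RW=1 US=1 PS=0]
  L1: frame=0x26 idx=2 entry=0x28007 [P=1 RW=1 US=1 PS=0]
  L2: frame=0x28 idx=15 entry=0x2A007 [P=1 RW=1 US=1 PS=0]
  L3: frame=0x2A idx=7 entry=0x2B007 [P=1 RW=1 US=1 PS=0]
  → PA=0x2B188  (4 entries read)
#2 VA=0x30740000AC9 (r,kernel):
  L0: frame=0x18 idx=6 entry=0x2F007 [P=1 RW=1 US=1 PS=0]
  L1: frame=0x2F idx=29 entry=0x7000 [P=0 RW=0 US=0 PS=0]
  → PAGE_NOT_PRESENT  (2 entries read)
#3 VA=0xF834000048E (r,kernel):
  L0: frame=0x18 idx=31 entry=0x30007 [P=1 RW=1 US=1 PS=0]
  L1: frame=0x30 idx=13 entry=0x48002 [P=0 RW=1 US=0 PS=0]
  → PAGE_NOT_PRESENT  (2 entries read)

Access #0 fault: NONE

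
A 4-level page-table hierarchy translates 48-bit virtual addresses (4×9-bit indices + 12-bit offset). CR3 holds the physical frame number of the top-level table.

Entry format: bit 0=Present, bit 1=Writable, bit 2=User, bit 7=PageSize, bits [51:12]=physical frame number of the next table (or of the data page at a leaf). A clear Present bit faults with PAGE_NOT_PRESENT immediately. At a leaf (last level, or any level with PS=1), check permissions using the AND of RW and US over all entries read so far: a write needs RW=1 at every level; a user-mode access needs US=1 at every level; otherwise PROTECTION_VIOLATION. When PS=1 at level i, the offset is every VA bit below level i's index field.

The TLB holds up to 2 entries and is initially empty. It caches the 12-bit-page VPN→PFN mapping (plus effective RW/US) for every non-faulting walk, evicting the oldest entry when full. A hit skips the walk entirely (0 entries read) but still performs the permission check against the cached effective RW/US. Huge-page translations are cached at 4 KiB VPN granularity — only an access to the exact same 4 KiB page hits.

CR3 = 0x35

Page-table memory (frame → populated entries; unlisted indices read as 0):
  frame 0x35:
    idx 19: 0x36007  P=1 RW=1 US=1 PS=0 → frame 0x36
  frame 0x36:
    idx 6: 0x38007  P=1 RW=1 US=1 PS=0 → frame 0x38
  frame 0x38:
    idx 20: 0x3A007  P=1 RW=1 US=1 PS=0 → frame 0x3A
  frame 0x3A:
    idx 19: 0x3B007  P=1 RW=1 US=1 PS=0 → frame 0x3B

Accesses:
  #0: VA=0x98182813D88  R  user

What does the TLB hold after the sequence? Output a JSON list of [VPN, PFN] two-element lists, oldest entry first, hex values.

Trace:
#0 VA=0x98182813D88 (r,user):
  [0] read 0x35 idx=19: raw=0x36007 flags P=1 W=1 U=1 S=0
  [1] read 0x36 idx=6: raw=0x38007 flags P=1 W=1 U=1 S=0
  [2] read 0x38 idx=20: raw=0x3A007 flags P=1 W=1 U=1 S=0
  [3] read 0x3A idx=19: raw=0x3B007 flags P=1 W=1 U=1 S=0
  → PA=0x3BD88  (4 entries read)

TLB: [["0x98182813", "0x3B"]]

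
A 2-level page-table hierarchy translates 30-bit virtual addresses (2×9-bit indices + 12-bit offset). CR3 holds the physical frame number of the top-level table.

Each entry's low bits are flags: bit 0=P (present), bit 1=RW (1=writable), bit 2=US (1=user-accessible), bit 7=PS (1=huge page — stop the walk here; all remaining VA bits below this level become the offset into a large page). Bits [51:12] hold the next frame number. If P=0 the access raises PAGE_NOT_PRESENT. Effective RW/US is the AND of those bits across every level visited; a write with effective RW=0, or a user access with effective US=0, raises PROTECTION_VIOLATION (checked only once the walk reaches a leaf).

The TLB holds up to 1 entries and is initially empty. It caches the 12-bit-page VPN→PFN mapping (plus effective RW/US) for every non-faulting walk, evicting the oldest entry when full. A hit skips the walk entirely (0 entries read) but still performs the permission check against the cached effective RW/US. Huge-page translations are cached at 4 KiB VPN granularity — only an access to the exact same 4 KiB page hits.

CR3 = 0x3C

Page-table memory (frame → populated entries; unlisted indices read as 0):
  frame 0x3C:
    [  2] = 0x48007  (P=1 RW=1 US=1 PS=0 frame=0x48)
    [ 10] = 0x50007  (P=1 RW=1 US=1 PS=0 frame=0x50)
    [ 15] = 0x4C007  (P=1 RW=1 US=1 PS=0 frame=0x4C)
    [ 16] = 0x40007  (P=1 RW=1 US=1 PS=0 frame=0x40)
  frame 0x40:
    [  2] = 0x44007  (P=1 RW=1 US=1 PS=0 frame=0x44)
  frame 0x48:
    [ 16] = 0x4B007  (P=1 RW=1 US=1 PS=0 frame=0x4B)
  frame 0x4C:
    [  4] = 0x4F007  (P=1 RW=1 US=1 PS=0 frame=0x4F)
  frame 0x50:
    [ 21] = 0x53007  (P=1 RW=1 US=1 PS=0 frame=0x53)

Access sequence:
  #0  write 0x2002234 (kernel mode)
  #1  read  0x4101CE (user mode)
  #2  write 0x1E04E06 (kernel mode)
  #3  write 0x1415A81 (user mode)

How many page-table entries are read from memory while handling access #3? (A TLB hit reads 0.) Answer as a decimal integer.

Trace:
#0 VA=0x2002234 (w,kernel):
  lvl0: tbl 0x3C, slot 16 ⇒ 0x40007 (P1/RW1/US1/PS0)
  lvl1: tbl 0x40, slot 2 ⇒ 0x44007 (P1/RW1/US1/PS0)
  → PA=0x44234  (2 entries read)
#1 VA=0x4101CE (r,user):
  lvl0: tbl 0x3C, slot 2 ⇒ 0x48007 (P1/RW1/US1/PS0)
  lvl1: tbl 0x48, slot 16 ⇒ 0x4B007 (P1/RW1/US1/PS0)
  → PA=0x4B1CE  (2 entries read)
#2 VA=0x1E04E06 (w,kernel):
  lvl0: tbl 0x3C, slot 15 ⇒ 0x4C007 (P1/RW1/US1/PS0)
  lvl1: tbl 0x4C, slot 4 ⇒ 0x4F007 (P1/RW1/US1/PS0)
  → PA=0x4FE06  (2 entries read)
#3 VA=0x1415A81 (w,user):
  lvl0: tbl 0x3C, slot 10 ⇒ 0x50007 (P1/RW1/US1/PS0)
  lvl1: tbl 0x50, slot 21 ⇒ 0x53007 (P1/RW1/US1/PS0)
  → PA=0x53A81  (2 entries read)

Entries read for #3: 2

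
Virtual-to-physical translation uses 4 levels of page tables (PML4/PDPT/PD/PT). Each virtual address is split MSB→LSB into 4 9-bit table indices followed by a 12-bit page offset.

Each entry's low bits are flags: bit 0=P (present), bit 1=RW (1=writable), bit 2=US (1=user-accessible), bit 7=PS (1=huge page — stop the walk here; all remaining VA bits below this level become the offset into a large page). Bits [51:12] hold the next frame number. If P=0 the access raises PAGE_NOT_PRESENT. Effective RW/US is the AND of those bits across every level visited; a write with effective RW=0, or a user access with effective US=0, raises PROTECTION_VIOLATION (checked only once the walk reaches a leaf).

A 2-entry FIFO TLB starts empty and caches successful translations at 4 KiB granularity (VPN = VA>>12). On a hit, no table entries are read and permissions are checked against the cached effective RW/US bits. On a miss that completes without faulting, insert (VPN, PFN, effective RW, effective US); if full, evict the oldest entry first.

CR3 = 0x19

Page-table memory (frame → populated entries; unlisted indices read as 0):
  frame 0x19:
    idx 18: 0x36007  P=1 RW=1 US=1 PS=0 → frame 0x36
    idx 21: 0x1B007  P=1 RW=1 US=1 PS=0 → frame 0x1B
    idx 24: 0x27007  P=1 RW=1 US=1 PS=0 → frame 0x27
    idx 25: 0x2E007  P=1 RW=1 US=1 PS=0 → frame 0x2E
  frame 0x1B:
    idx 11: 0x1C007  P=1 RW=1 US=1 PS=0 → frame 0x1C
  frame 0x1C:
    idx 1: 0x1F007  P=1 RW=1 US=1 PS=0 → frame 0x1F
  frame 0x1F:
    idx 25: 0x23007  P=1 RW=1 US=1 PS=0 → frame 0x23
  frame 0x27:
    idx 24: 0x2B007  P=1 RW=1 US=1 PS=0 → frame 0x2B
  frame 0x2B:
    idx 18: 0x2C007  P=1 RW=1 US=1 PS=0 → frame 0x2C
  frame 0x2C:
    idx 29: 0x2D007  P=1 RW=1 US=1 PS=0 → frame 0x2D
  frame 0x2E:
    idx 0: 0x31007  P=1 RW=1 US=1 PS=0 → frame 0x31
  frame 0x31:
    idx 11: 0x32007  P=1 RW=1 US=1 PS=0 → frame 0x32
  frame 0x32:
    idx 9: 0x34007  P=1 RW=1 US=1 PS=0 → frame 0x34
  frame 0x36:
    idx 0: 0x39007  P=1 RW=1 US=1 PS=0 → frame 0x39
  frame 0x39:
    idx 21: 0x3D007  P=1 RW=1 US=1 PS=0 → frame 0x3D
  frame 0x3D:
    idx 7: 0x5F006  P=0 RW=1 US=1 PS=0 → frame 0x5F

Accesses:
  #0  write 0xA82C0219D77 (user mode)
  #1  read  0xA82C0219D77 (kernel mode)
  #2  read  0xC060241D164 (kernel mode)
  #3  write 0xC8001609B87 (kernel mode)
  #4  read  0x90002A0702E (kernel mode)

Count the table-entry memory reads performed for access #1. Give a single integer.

Trace:
#0 VA=0xA82C0219D77 (w,user):
  lvl0: tbl 0x19, slot 21 ⇒ 0x1B007 (P1/RW1/US1/PS0)
  lvl1: tbl 0x1B, slot 11 ⇒ 0x1C007 (P1/RW1/US1/PS0)
  lvl2: tbl 0x1C, slot 1 ⇒ 0x1F007 (P1/RW1/US1/PS0)
  lvl3: tbl 0x1F, slot 25 ⇒ 0x23007 (P1/RW1/US1/PS0)
  ✓ 0x23D77  — 4 lookups
#1 VA=0xA82C0219D77 (r,kernel):
  TLB hit vpn=0xA82C0219 → PA=0x23D77
#2 VA=0xC060241D164 (r,kernel):
  lvl0: tbl 0x19, slot 24 ⇒ 0x27007 (P1/RW1/US1/PS0)
  lvl1: tbl 0x27, slot 24 ⇒ 0x2B007 (P1/RW1/US1/PS0)
  lvl2: tbl 0x2B, slot 18 ⇒ 0x2C007 (P1/RW1/US1/PS0)
  lvl3: tbl 0x2C, slot 29 ⇒ 0x2D007 (P1/RW1/US1/PS0)
  ✓ 0x2D164  — 4 lookups
#3 VA=0xC8001609B87 (w,kernel):
  lvl0: tbl 0x19, slot 25 ⇒ 0x2E007 (P1/RW1/US1/PS0)
  lvl1: tbl 0x2E, slot 0 ⇒ 0x31007 (P1/RW1/US1/PS0)
  lvl2: tbl 0x31, slot 11 ⇒ 0x32007 (P1/RW1/US1/PS0)
  lvl3: tbl 0x32, slot 9 ⇒ 0x34007 (P1/RW1/US1/PS0)
  ✓ 0x34B87  — 4 lookups
#4 VA=0x90002A0702E (r,kernel):
  lvl0: tbl 0x19, slot 18 ⇒ 0x36007 (P1/RW1/US1/PS0)
  lvl1: tbl 0x36, slot 0 ⇒ 0x39007 (P1/RW1/US1/PS0)
  lvl2: tbl 0x39, slot 21 ⇒ 0x3D007 (P1/RW1/US1/PS0)
  lvl3: tbl 0x3D, slot 7 ⇒ 0x5F006 (P0/RW1/US1/PS0)
  ✗ PAGE_NOT_PRESENT  [4 reads]

Entries read for #1: 0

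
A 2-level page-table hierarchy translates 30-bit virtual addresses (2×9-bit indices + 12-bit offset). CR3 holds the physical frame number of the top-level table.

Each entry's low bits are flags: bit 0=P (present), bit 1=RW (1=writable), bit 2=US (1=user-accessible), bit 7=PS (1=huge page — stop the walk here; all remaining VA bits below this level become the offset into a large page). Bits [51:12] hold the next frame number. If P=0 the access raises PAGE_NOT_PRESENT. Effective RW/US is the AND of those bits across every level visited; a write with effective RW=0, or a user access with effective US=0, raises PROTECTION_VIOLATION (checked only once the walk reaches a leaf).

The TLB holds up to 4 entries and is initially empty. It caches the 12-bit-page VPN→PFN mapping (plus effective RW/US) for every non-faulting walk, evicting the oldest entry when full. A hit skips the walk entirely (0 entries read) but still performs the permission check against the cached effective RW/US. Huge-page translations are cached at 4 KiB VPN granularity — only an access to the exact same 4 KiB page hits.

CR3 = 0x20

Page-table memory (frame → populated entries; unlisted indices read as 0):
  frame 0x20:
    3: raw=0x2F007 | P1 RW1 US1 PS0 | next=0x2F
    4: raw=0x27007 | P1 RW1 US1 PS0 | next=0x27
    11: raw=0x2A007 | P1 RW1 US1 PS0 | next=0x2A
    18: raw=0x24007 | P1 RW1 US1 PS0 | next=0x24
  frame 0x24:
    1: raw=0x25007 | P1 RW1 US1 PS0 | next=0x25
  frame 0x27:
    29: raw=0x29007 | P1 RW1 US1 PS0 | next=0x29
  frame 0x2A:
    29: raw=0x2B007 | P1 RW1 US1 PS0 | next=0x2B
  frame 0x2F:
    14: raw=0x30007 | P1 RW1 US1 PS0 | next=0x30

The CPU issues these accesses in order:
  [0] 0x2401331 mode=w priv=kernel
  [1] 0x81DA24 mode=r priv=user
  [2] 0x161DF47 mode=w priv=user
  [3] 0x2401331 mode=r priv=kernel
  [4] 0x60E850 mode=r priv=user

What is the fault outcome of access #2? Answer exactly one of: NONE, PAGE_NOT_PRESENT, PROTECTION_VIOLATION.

Per-access translation:
#0 VA=0x2401331 (w,kernel):
  L0 @0x20[18] → 0x24007  P=1,RW=1,US=1,PS=0
  L1 @0x24[1] → 0x25007  P=1,RW=1,US=1,PS=0
  → PA=0x25331  (2 entries read)
#1 VA=0x81DA24 (r,user):
  L0 @0x20[4] → 0x27007  P=1,RW=1,US=1,PS=0
  L1 @0x27[29] → 0x29007  P=1,RW=1,US=1,PS=0
  → PA=0x29A24  (2 entries read)
#2 VA=0x161DF47 (w,user):
  L0 @0x20[11] → 0x2A007  P=1,RW=1,US=1,PS=0
  L1 @0x2A[29] → 0x2B007  P=1,RW=1,US=1,PS=0
  → PA=0x2BF47  (2 entries read)
#3 VA=0x2401331 (r,kernel):
  TLB hit vpn=0x2401 → PA=0x25331
#4 VA=0x60E850 (r,user):
  L0 @0x20[3] → 0x2F007  P=1,RW=1,US=1,PS=0
  L1 @0x2F[14] → 0x30007  P=1,RW=1,US=1,PS=0
  → PA=0x30850  (2 entries read)

Access #2 fault: NONE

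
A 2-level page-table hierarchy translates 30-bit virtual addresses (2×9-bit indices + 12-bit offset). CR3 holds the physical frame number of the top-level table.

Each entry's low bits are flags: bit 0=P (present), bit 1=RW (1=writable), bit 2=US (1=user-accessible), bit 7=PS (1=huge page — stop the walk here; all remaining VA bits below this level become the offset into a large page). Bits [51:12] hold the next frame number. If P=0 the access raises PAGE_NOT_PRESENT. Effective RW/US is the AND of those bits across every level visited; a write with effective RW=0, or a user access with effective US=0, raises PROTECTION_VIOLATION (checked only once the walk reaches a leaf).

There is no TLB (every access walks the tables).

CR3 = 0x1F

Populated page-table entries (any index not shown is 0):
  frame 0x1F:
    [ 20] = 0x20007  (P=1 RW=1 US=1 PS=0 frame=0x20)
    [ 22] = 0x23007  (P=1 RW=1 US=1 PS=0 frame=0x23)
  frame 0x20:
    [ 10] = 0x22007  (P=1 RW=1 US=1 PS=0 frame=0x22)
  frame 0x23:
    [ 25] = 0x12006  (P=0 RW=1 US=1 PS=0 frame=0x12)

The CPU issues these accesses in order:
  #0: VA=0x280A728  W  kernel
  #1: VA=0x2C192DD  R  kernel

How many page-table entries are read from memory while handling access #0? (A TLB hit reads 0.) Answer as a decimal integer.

Trace:
#0 VA=0x280A728 (w,kernel):
  L0 @0x1F[20] → 0x20007  P=1,RW=1,US=1,PS=0
  L1 @0x20[10] → 0x22007  P=1,RW=1,US=1,PS=0
  ⇒ phys 0x22728  [2 reads]
#1 VA=0x2C192DD (r,kernel):
  L0 @0x1F[22] → 0x23007  P=1,RW=1,US=1,PS=0
  L1 @0x23[25] → 0x12006  P=0,RW=1,US=1,PS=0
  → PAGE_NOT_PRESENT  (2 entries read)

Entries read for #0: 2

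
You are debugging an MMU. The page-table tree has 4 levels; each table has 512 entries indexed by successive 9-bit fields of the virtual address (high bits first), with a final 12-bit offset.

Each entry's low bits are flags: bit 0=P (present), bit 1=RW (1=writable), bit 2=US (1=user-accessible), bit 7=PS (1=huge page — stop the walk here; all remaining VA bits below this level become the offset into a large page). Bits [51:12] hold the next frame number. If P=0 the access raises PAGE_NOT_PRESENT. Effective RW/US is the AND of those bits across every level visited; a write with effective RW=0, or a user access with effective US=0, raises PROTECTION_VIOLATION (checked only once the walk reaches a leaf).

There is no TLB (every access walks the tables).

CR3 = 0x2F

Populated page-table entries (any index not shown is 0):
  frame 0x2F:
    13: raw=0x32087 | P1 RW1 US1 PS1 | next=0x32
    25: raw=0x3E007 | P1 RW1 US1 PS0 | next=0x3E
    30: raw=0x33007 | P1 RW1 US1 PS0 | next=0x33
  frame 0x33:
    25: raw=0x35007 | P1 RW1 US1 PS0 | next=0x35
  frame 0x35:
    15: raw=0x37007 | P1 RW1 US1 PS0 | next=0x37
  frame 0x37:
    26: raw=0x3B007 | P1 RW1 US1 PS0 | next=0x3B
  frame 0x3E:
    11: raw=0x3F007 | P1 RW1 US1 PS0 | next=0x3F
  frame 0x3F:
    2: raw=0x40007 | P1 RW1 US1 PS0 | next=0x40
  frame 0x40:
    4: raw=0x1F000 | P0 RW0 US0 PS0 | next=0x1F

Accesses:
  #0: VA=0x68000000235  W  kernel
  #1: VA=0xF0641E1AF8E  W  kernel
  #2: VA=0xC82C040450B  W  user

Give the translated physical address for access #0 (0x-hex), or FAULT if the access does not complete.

Walk each access:
#0 VA=0x68000000235 (w,kernel):
  L0: frame=0x2F idx=13 entry=0x32087 [P=1 RW=1 US=1 PS=1]
  ⇒ phys 0x32235 (huge @L0)  [1 reads]
#1 VA=0xF0641E1AF8E (w,kernel):
  L0: frame=0x2F idx=30 entry=0x33007 [P=1 RW=1 US=1 PS=0]
  L1: frame=0x33 idx=25 entry=0x35007 [P=1 RW=1 US=1 PS=0]
  L2: frame=0x35 idx=15 entry=0x37007 [P=1 RW=1 US=1 PS=0]
  L3: frame=0x37 idx=26 entry=0x3B007 [P=1 RW=1 US=1 PS=0]
  ⇒ phys 0x3BF8E  [4 reads]
#2 VA=0xC82C040450B (w,user):
  L0: frame=0x2F idx=25 entry=0x3E007 [P=1 RW=1 US=1 PS=0]
  L1: frame=0x3E idx=11 entry=0x3F007 [P=1 RW=1 US=1 PS=0]
  L2: frame=0x3F idx=2 entry=0x40007 [P=1 RW=1 US=1 PS=0]
  L3: frame=0x40 idx=4 entry=0x1F000 [P=0 RW=0 US=0 PS=0]
  → PAGE_NOT_PRESENT  (4 entries read)

Access #0 PA: 0x32235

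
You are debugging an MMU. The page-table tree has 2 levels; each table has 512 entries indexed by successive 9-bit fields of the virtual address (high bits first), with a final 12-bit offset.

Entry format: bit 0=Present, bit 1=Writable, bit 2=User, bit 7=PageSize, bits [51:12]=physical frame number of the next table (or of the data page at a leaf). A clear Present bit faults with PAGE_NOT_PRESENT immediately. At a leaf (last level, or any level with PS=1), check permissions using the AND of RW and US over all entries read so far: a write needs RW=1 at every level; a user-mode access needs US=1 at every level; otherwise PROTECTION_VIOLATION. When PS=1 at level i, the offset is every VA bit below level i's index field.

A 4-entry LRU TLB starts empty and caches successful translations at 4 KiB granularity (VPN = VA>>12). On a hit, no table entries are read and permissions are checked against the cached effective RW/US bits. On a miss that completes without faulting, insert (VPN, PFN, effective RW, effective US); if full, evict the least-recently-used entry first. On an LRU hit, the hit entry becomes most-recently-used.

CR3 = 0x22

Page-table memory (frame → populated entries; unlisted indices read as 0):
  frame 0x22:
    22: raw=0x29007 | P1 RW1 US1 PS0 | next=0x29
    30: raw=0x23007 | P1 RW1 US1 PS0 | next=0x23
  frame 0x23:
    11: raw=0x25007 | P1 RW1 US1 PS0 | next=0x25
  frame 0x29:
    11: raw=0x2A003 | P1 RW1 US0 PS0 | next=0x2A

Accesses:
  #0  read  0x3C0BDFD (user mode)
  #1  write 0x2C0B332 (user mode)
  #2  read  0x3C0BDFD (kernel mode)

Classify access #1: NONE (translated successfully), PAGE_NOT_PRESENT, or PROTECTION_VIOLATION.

Trace:
#0 VA=0x3C0BDFD (r,user):
  L0: frame=0x22 idx=30 entry=0x23007 [P=1 RW=1 US=1 PS=0]
  L1: frame=0x23 idx=11 entry=0x25007 [P=1 RW=1 US=1 PS=0]
  → PA=0x25DFD  (2 entries read)
#1 VA=0x2C0B332 (w,user):
  L0: frame=0x22 idx=22 entry=0x29007 [P=1 RW=1 US=1 PS=0]
  L1: frame=0x29 idx=11 entry=0x2A003 [P=1 RW=1 US=0 PS=0]
  ⇒ fault: PROTECTION_VIOLATION  — 2 lookups
#2 VA=0x3C0BDFD (r,kernel):
  TLB hit vpn=0x3C0B → PA=0x25DFD

Access #1 fault: PROTECTION_VIOLATION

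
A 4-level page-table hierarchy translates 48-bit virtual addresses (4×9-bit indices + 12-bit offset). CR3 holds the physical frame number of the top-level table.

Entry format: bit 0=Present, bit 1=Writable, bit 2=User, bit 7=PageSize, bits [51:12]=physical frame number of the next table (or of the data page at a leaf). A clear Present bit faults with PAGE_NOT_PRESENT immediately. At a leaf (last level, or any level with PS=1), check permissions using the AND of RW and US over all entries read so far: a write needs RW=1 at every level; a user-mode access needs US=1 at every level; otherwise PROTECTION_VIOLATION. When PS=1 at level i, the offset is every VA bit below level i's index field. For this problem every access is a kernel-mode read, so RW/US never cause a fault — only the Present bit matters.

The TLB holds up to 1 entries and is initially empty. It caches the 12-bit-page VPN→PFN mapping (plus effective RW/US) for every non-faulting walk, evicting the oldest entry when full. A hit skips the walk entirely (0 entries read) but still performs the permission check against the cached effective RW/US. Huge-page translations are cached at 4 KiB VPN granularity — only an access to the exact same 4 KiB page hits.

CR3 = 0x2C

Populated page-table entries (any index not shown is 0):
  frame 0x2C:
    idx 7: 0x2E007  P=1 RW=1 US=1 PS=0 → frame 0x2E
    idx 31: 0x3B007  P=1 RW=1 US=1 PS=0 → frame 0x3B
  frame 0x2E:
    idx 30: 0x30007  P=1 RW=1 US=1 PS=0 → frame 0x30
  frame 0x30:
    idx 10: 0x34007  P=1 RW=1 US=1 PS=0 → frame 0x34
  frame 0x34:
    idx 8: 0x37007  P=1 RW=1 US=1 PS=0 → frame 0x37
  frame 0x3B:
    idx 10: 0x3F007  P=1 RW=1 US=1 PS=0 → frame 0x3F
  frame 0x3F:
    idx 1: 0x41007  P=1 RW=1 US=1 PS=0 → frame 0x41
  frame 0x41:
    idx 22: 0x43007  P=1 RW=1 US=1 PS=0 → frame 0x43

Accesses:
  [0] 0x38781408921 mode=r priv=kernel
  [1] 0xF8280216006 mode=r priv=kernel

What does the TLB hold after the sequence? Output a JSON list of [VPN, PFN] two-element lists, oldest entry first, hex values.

Per-access translation:
#0 VA=0x38781408921 (r,kernel):
  [0] read 0x2C idx=7: raw=0x2E007 flags P=1 W=1 U=1 S=0
  [1] read 0x2E idx=30: raw=0x30007 flags P=1 W=1 U=1 S=0
  [2] read 0x30 idx=10: raw=0x34007 flags P=1 W=1 U=1 S=0
  [3] read 0x34 idx=8: raw=0x37007 flags P=1 W=1 U=1 S=0
  ✓ 0x37921  — 4 lookups
#1 VA=0xF8280216006 (r,kernel):
  [0] read 0x2C idx=31: raw=0x3B007 flags P=1 W=1 U=1 S=0
  [1] read 0x3B idx=10: raw=0x3F007 flags P=1 W=1 U=1 S=0
  [2] read 0x3F idx=1: raw=0x41007 flags P=1 W=1 U=1 S=0
  [3] read 0x41 idx=22: raw=0x43007 flags P=1 W=1 U=1 S=0
  ✓ 0x43006  — 4 lookups

TLB: [["0xF8280216", "0x43"]]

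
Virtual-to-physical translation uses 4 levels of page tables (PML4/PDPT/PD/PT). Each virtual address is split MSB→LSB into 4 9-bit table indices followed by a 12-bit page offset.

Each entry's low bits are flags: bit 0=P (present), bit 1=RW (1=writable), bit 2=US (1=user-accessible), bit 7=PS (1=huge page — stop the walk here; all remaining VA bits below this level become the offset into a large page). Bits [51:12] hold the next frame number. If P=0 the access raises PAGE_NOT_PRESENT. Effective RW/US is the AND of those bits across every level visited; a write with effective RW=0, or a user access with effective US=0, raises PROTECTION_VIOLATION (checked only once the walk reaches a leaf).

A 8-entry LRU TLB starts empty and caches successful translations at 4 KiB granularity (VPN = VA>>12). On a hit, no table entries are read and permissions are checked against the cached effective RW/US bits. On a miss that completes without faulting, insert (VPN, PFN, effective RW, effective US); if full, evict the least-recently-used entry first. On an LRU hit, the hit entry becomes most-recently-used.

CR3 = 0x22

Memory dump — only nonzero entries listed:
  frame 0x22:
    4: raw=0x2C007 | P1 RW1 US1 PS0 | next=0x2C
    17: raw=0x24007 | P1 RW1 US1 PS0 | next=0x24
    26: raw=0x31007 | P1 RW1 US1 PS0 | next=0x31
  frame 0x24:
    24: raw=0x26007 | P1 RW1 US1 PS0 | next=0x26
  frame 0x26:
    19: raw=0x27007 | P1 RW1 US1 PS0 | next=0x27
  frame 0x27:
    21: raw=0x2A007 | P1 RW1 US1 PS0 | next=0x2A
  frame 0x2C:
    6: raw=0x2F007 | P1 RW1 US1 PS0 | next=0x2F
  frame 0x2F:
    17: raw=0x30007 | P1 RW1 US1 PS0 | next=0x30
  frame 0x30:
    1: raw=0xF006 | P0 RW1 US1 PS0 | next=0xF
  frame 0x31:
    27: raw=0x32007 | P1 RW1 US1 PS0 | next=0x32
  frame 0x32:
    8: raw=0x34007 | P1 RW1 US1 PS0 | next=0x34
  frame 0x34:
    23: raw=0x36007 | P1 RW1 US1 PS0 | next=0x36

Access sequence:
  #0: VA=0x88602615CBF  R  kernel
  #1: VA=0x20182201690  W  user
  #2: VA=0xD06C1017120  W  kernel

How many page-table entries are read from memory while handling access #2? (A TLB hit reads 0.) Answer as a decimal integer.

Walk each access:
#0 VA=0x88602615CBF (r,kernel):
  L0 @0x22[17] → 0x24007  P=1,RW=1,US=1,PS=0
  L1 @0x24[24] → 0x26007  P=1,RW=1,US=1,PS=0
  L2 @0x26[19] → 0x27007  P=1,RW=1,US=1,PS=0
  L3 @0x27[21] → 0x2A007  P=1,RW=1,US=1,PS=0
  → PA=0x2ACBF  (4 entries read)
#1 VA=0x20182201690 (w,user):
  L0 @0x22[4] → 0x2C007  P=1,RW=1,US=1,PS=0
  L1 @0x2C[6] → 0x2F007  P=1,RW=1,US=1,PS=0
  L2 @0x2F[17] → 0x30007  P=1,RW=1,US=1,PS=0
  L3 @0x30[1] → 0xF006  P=0,RW=1,US=1,PS=0
  ⇒ fault: PAGE_NOT_PRESENT  — 4 lookups
#2 VA=0xD06C1017120 (w,kernel):
  L0 @0x22[26] → 0x31007  P=1,RW=1,US=1,PS=0
  L1 @0x31[27] → 0x32007  P=1,RW=1,US=1,PS=0
  L2 @0x32[8] → 0x34007  P=1,RW=1,US=1,PS=0
  L3 @0x34[23] → 0x36007  P=1,RW=1,US=1,PS=0
  → PA=0x36120  (4 entries read)

Entries read for #2: 4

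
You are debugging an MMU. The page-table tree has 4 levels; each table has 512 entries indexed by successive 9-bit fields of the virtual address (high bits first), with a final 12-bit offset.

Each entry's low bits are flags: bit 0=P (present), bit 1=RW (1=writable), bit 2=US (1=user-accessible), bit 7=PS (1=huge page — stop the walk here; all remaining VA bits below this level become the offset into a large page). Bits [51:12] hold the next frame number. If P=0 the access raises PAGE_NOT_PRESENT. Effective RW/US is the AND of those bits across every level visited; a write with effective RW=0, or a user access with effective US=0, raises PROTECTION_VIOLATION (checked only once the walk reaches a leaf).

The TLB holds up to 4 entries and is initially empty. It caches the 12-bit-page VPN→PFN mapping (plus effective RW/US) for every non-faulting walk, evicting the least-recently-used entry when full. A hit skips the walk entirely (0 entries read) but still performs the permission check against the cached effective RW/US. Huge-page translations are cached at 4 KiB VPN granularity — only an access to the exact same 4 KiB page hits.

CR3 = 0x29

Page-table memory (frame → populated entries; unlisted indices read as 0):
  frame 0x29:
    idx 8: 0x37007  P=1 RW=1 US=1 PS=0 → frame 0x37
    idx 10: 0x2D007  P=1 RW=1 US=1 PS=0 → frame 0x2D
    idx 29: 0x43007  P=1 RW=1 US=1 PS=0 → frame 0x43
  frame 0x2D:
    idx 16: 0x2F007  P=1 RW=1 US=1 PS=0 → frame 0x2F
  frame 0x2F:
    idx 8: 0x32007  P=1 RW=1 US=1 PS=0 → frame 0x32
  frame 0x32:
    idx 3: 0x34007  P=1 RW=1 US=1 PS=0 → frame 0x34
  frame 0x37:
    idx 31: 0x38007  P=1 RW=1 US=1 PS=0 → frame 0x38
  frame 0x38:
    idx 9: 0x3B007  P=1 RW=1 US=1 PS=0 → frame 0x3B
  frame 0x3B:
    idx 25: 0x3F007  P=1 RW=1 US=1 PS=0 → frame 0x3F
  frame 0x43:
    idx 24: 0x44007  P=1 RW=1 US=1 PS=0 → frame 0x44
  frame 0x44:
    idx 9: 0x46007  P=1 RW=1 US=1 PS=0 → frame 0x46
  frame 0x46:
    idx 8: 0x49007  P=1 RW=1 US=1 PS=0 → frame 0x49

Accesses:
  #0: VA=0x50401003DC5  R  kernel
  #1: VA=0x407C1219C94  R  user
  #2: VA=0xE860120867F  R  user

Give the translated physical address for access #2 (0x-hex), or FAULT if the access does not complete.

Per-access translation:
#0 VA=0x50401003DC5 (r,kernel):
  lvl0: tbl 0x29, slot 10 ⇒ 0x2D007 (P1/RW1/US1/PS0)
  lvl1: tbl 0x2D, slot 16 ⇒ 0x2F007 (P1/RW1/US1/PS0)
  lvl2: tbl 0x2F, slot 8 ⇒ 0x32007 (P1/RW1/US1/PS0)
  lvl3: tbl 0x32, slot 3 ⇒ 0x34007 (P1/RW1/US1/PS0)
  ✓ 0x34DC5  — 4 lookups
#1 VA=0x407C1219C94 (r,user):
  lvl0: tbl 0x29, slot 8 ⇒ 0x37007 (P1/RW1/US1/PS0)
  lvl1: tbl 0x37, slot 31 ⇒ 0x38007 (P1/RW1/US1/PS0)
  lvl2: tbl 0x38, slot 9 ⇒ 0x3B007 (P1/RW1/US1/PS0)
  lvl3: tbl 0x3B, slot 25 ⇒ 0x3F007 (P1/RW1/US1/PS0)
  ✓ 0x3FC94  — 4 lookups
#2 VA=0xE860120867F (r,user):
  lvl0: tbl 0x29, slot 29 ⇒ 0x43007 (P1/RW1/US1/PS0)
  lvl1: tbl 0x43, slot 24 ⇒ 0x44007 (P1/RW1/US1/PS0)
  lvl2: tbl 0x44, slot 9 ⇒ 0x46007 (P1/RW1/US1/PS0)
  lvl3: tbl 0x46, slot 8 ⇒ 0x49007 (P1/RW1/US1/PS0)
  ✓ 0x4967F  — 4 lookups

Access #2 PA: 0x4967F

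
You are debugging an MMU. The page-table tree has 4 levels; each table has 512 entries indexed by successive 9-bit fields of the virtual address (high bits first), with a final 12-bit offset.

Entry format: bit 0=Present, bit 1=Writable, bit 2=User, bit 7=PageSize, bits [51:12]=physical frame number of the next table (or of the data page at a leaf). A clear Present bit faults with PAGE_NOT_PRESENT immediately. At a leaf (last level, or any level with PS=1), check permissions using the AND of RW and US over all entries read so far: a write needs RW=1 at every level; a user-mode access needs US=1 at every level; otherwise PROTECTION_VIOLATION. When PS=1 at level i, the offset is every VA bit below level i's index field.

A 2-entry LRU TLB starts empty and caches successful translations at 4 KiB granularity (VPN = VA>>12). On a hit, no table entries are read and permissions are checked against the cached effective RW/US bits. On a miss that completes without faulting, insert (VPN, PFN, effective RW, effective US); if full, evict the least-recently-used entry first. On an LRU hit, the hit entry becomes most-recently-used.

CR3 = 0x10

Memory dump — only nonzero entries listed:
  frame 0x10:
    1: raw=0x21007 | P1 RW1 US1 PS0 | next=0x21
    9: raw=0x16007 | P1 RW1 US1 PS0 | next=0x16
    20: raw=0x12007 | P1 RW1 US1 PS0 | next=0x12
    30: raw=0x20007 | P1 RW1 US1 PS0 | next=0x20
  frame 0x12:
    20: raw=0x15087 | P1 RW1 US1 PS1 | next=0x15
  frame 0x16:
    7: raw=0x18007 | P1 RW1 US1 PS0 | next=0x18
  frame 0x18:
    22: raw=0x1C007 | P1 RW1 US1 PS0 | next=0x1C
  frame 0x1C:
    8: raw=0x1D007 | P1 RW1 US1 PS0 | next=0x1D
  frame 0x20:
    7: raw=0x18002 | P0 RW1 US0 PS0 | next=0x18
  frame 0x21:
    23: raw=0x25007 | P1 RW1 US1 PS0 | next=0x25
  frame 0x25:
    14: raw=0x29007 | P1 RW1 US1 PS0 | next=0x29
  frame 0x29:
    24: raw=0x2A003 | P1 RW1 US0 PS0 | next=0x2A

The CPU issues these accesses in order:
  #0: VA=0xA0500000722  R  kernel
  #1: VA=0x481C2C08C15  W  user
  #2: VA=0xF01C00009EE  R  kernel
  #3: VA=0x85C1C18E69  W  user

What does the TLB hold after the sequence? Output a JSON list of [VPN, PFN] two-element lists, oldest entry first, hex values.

Per-access translation:
#0 VA=0xA0500000722 (r,kernel):
  lvl0: tbl 0x10, slot 20 ⇒ 0x12007 (P1/RW1/US1/PS0)
  lvl1: tbl 0x12, slot 20 ⇒ 0x15087 (P1/RW1/US1/PS1)
  ⇒ phys 0x15722 (huge @L1)  [2 reads]
#1 VA=0x481C2C08C15 (w,user):
  lvl0: tbl 0x10, slot 9 ⇒ 0x16007 (P1/RW1/US1/PS0)
  lvl1: tbl 0x16, slot 7 ⇒ 0x18007 (P1/RW1/US1/PS0)
  lvl2: tbl 0x18, slot 22 ⇒ 0x1C007 (P1/RW1/US1/PS0)
  lvl3: tbl 0x1C, slot 8 ⇒ 0x1D007 (P1/RW1/US1/PS0)
  ⇒ phys 0x1DC15  [4 reads]
#2 VA=0xF01C00009EE (r,kernel):
  lvl0: tbl 0x10, slot 30 ⇒ 0x20007 (P1/RW1/US1/PS0)
  lvl1: tbl 0x20, slot 7 ⇒ 0x18002 (P0/RW1/US0/PS0)
  ✗ PAGE_NOT_PRESENT  [2 reads]
#3 VA=0x85C1C18E69 (w,user):
  lvl0: tbl 0x10, slot 1 ⇒ 0x21007 (P1/RW1/US1/PS0)
  lvl1: tbl 0x21, slot 23 ⇒ 0x25007 (P1/RW1/US1/PS0)
  lvl2: tbl 0x25, slot 14 ⇒ 0x29007 (P1/RW1/US1/PS0)
  lvl3: tbl 0x29, slot 24 ⇒ 0x2A003 (P1/RW1/US0/PS0)
  ✗ PROTECTION_VIOLATION  [4 reads]

TLB: [["0xA0500000", "0x15"], ["0x481C2C08", "0x1D"]]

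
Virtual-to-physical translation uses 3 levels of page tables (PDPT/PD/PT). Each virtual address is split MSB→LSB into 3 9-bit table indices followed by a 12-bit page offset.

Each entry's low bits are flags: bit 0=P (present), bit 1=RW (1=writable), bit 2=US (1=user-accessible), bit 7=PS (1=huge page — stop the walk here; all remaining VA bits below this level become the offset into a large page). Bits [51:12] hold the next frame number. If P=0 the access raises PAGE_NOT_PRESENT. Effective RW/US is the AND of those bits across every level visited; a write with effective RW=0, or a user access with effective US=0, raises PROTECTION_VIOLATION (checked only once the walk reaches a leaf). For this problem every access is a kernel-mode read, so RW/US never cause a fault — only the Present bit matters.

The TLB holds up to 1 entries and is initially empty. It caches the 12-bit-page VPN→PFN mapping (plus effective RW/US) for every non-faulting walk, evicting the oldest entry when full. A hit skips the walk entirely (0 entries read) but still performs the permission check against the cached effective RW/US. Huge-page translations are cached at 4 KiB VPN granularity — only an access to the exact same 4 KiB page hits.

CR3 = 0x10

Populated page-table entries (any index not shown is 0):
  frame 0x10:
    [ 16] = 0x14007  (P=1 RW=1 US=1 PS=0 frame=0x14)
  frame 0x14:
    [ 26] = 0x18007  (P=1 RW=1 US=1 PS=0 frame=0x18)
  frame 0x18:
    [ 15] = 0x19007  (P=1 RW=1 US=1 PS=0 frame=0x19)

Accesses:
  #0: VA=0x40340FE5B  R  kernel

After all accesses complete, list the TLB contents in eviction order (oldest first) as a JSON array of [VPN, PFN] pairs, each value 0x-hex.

Walk each access:
#0 VA=0x40340FE5B (r,kernel):
  [0] read 0x10 idx=16: raw=0x14007 flags P=1 W=1 U=1 S=0
  [1] read 0x14 idx=26: raw=0x18007 flags P=1 W=1 U=1 S=0
  [2] read 0x18 idx=15: raw=0x19007 flags P=1 W=1 U=1 S=0
  → PA=0x19E5B  (3 entries read)

TLB: [["0x40340F", "0x19"]]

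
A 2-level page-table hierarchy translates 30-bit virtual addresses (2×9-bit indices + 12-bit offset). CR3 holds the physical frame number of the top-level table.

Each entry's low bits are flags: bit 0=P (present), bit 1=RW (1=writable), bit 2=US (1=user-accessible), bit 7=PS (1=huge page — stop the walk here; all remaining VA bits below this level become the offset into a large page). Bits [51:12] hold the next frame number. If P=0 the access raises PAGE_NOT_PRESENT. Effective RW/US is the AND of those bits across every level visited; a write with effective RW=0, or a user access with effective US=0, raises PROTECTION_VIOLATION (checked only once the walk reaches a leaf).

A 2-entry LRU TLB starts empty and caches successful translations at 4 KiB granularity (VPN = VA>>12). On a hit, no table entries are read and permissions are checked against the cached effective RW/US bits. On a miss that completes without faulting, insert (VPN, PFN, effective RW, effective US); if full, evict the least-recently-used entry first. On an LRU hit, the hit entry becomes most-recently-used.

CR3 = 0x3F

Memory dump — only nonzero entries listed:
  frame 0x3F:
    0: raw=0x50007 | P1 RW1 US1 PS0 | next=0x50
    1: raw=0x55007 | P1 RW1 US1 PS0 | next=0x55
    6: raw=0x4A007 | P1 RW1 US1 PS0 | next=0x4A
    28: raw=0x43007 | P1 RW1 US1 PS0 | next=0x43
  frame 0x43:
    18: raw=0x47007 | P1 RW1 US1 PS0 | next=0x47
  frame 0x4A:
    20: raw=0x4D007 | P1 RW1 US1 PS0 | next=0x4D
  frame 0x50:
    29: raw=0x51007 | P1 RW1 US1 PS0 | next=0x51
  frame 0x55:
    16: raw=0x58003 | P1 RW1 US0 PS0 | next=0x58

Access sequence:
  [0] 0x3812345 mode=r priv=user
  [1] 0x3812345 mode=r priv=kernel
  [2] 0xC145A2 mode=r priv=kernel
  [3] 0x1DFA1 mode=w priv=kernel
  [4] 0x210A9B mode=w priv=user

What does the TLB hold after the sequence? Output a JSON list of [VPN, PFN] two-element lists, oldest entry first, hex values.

Walk each access:
#0 VA=0x3812345 (r,user):
  L0: frame=0x3F idx=28 entry=0x43007 [P=1 RW=1 US=1 PS=0]
  L1: frame=0x43 idx=18 entry=0x47007 [P=1 RW=1 US=1 PS=0]
  → PA=0x47345  (2 entries read)
#1 VA=0x3812345 (r,kernel):
  TLB hit vpn=0x3812 → PA=0x47345
#2 VA=0xC145A2 (r,kernel):
  L0: frame=0x3F idx=6 entry=0x4A007 [P=1 RW=1 US=1 PS=0]
  L1: frame=0x4A idx=20 entry=0x4D007 [P=1 RW=1 US=1 PS=0]
  → PA=0x4D5A2  (2 entries read)
#3 VA=0x1DFA1 (w,kernel):
  L0: frame=0x3F idx=0 entry=0x50007 [P=1 RW=1 US=1 PS=0]
  L1: frame=0x50 idx=29 entry=0x51007 [P=1 RW=1 US=1 PS=0]
  → PA=0x51FA1  (2 entries read)
#4 VA=0x210A9B (w,user):
  L0: frame=0x3F idx=1 entry=0x55007 [P=1 RW=1 US=1 PS=0]
  L1: frame=0x55 idx=16 entry=0x58003 [P=1 RW=1 US=0 PS=0]
  ✗ PROTECTION_VIOLATION  [2 reads]

TLB: [["0xC14", "0x4D"], ["0x1D", "0x51"]]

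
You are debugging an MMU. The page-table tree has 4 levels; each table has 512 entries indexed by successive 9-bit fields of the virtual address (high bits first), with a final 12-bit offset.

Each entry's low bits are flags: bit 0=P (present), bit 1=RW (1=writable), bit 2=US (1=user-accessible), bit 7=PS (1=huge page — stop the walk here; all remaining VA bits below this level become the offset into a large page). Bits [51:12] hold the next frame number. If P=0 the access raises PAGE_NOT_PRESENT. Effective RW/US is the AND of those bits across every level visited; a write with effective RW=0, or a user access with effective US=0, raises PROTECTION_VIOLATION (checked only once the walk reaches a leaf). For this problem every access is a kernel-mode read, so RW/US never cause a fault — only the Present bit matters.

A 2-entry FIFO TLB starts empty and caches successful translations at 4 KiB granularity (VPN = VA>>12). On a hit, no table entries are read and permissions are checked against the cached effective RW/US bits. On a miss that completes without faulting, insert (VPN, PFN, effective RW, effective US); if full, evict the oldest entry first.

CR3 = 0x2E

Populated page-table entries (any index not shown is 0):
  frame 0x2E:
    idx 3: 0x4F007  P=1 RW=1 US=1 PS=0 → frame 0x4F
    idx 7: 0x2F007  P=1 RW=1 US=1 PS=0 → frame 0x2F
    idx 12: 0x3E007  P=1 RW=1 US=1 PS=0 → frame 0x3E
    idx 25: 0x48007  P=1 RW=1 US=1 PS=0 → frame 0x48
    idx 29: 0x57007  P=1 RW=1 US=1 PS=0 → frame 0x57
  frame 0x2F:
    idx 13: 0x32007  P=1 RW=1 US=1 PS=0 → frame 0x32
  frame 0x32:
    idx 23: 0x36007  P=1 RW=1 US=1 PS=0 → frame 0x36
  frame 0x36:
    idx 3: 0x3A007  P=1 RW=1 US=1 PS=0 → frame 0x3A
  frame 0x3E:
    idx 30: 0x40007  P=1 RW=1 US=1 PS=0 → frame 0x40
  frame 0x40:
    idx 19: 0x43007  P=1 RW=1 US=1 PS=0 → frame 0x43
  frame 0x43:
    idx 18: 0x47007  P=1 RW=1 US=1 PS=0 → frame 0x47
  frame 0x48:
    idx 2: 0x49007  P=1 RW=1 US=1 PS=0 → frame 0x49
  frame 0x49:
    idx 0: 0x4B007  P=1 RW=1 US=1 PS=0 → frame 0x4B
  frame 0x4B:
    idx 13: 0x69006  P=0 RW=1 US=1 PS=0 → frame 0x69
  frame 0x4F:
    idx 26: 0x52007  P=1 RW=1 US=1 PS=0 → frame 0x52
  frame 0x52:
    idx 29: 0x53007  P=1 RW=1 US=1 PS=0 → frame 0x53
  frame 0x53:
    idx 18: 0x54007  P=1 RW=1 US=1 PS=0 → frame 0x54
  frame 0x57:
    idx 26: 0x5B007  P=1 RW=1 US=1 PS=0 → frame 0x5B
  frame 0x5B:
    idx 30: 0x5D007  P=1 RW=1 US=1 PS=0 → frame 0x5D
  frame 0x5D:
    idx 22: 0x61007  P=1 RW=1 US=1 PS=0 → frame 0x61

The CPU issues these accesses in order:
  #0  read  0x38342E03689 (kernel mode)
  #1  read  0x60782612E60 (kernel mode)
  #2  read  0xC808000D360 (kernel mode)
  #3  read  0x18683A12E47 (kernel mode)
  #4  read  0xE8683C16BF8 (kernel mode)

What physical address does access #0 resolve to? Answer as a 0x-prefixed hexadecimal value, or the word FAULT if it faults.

Per-access translation:
#0 VA=0x38342E03689 (r,kernel):
  lvl0: tbl 0x2E, slot 7 ⇒ 0x2F007 (P1/RW1/US1/PS0)
  lvl1: tbl 0x2F, slot 13 ⇒ 0x32007 (P1/RW1/US1/PS0)
  lvl2: tbl 0x32, slot 23 ⇒ 0x36007 (P1/RW1/US1/PS0)
  lvl3: tbl 0x36, slot 3 ⇒ 0x3A007 (P1/RW1/US1/PS0)
  ✓ 0x3A689  — 4 lookups
#1 VA=0x60782612E60 (r,kernel):
  lvl0: tbl 0x2E, slot 12 ⇒ 0x3E007 (P1/RW1/US1/PS0)
  lvl1: tbl 0x3E, slot 30 ⇒ 0x40007 (P1/RW1/US1/PS0)
  lvl2: tbl 0x40, slot 19 ⇒ 0x43007 (P1/RW1/US1/PS0)
  lvl3: tbl 0x43, slot 18 ⇒ 0x47007 (P1/RW1/US1/PS0)
  ✓ 0x47E60  — 4 lookups
#2 VA=0xC808000D360 (r,kernel):
  lvl0: tbl 0x2E, slot 25 ⇒ 0x48007 (P1/RW1/US1/PS0)
  lvl1: tbl 0x48, slot 2 ⇒ 0x49007 (P1/RW1/US1/PS0)
  lvl2: tbl 0x49, slot 0 ⇒ 0x4B007 (P1/RW1/US1/PS0)
  lvl3: tbl 0x4B, slot 13 ⇒ 0x69006 (P0/RW1/US1/PS0)
  ✗ PAGE_NOT_PRESENT  [4 reads]
#3 VA=0x18683A12E47 (r,kernel):
  lvl0: tbl 0x2E, slot 3 ⇒ 0x4F007 (P1/RW1/US1/PS0)
  lvl1: tbl 0x4F, slot 26 ⇒ 0x52007 (P1/RW1/US1/PS0)
  lvl2: tbl 0x52, slot 29 ⇒ 0x53007 (P1/RW1/US1/PS0)
  lvl3: tbl 0x53, slot 18 ⇒ 0x54007 (P1/RW1/US1/PS0)
  ✓ 0x54E47  — 4 lookups
#4 VA=0xE8683C16BF8 (r,kernel):
  lvl0: tbl 0x2E, slot 29 ⇒ 0x57007 (P1/RW1/US1/PS0)
  lvl1: tbl 0x57, slot 26 ⇒ 0x5B007 (P1/RW1/US1/PS0)
  lvl2: tbl 0x5B, slot 30 ⇒ 0x5D007 (P1/RW1/US1/PS0)
  lvl3: tbl 0x5D, slot 22 ⇒ 0x61007 (P1/RW1/US1/PS0)
  ✓ 0x61BF8  — 4 lookups

Access #0 PA: 0x3A689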